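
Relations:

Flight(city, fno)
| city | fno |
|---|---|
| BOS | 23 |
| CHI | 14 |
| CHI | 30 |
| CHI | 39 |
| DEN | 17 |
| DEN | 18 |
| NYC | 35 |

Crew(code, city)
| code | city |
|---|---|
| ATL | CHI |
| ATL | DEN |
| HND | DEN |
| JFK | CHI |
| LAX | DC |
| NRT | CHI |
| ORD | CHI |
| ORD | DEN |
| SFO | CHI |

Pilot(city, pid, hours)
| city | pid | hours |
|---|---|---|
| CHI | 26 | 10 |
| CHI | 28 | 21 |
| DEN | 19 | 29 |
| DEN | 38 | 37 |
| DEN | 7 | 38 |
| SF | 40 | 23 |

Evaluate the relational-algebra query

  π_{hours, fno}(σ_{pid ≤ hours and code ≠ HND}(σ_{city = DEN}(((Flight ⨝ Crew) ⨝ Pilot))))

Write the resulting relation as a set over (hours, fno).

Natural join on city: {(CHI, 14, ATL), (CHI, 14, JFK), (CHI, 14, NRT), (CHI, 14, ORD), (CHI, 14, SFO), (CHI, 30, ATL), (CHI, 30, JFK), (CHI, 30, NRT), (CHI, 30, ORD), (CHI, 30, SFO), (CHI, 39, ATL), (CHI, 39, JFK), (CHI, 39, NRT), (CHI, 39, ORD), (CHI, 39, SFO), (DEN, 17, ATL), (DEN, 17, HND), (DEN, 17, ORD), (DEN, 18, ATL), (DEN, 18, HND), (DEN, 18, ORD)}
Natural join on city: {(CHI, 14, ATL, 26, 10), (CHI, 14, ATL, 28, 21), (CHI, 14, JFK, 26, 10), (CHI, 14, JFK, 28, 21), (CHI, 14, NRT, 26, 10), (CHI, 14, NRT, 28, 21), (CHI, 14, ORD, 26, 10), (CHI, 14, ORD, 28, 21), (CHI, 14, SFO, 26, 10), (CHI, 14, SFO, 28, 21), (CHI, 30, ATL, 26, 10), (CHI, 30, ATL, 28, 21), (CHI, 30, JFK, 26, 10), (CHI, 30, JFK, 28, 21), (CHI, 30, NRT, 26, 10), (CHI, 30, NRT, 28, 21), (CHI, 30, ORD, 26, 10), (CHI, 30, ORD, 28, 21), (CHI, 30, SFO, 26, 10), (CHI, 30, SFO, 28, 21), (CHI, 39, ATL, 26, 10), (CHI, 39, ATL, 28, 21), (CHI, 39, JFK, 26, 10), (CHI, 39, JFK, 28, 21), (CHI, 39, NRT, 26, 10), (CHI, 39, NRT, 28, 21), (CHI, 39, ORD, 26, 10), (CHI, 39, ORD, 28, 21), (CHI, 39, SFO, 26, 10), (CHI, 39, SFO, 28, 21), (DEN, 17, ATL, 19, 29), (DEN, 17, ATL, 38, 37), (DEN, 17, ATL, 7, 38), (DEN, 17, HND, 19, 29), (DEN, 17, HND, 38, 37), (DEN, 17, HND, 7, 38), (DEN, 17, ORD, 19, 29), (DEN, 17, ORD, 38, 37), (DEN, 17, ORD, 7, 38), (DEN, 18, ATL, 19, 29), (DEN, 18, ATL, 38, 37), (DEN, 18, ATL, 7, 38), (DEN, 18, HND, 19, 29), (DEN, 18, HND, 38, 37), (DEN, 18, HND, 7, 38), (DEN, 18, ORD, 19, 29), (DEN, 18, ORD, 38, 37), (DEN, 18, ORD, 7, 38)}
σ[city = DEN]: keep tuples satisfying city = DEN → {(DEN, 17, ATL, 19, 29), (DEN, 17, ATL, 38, 37), (DEN, 17, ATL, 7, 38), (DEN, 17, HND, 19, 29), (DEN, 17, HND, 38, 37), (DEN, 17, HND, 7, 38), (DEN, 17, ORD, 19, 29), (DEN, 17, ORD, 38, 37), (DEN, 17, ORD, 7, 38), (DEN, 18, ATL, 19, 29), (DEN, 18, ATL, 38, 37), (DEN, 18, ATL, 7, 38), (DEN, 18, HND, 19, 29), (DEN, 18, HND, 38, 37), (DEN, 18, HND, 7, 38), (DEN, 18, ORD, 19, 29), (DEN, 18, ORD, 38, 37), (DEN, 18, ORD, 7, 38)}
σ[pid ≤ hours and code ≠ HND]: keep tuples satisfying pid ≤ hours and code ≠ HND → {(DEN, 17, ATL, 19, 29), (DEN, 17, ATL, 7, 38), (DEN, 17, ORD, 19, 29), (DEN, 17, ORD, 7, 38), (DEN, 18, ATL, 19, 29), (DEN, 18, ATL, 7, 38), (DEN, 18, ORD, 19, 29), (DEN, 18, ORD, 7, 38)}
Projecting to hours, fno (4 duplicate(s) eliminated): {(29, 17), (29, 18), (38, 17), (38, 18)}

{(29, 17), (29, 18), (38, 17), (38, 18)}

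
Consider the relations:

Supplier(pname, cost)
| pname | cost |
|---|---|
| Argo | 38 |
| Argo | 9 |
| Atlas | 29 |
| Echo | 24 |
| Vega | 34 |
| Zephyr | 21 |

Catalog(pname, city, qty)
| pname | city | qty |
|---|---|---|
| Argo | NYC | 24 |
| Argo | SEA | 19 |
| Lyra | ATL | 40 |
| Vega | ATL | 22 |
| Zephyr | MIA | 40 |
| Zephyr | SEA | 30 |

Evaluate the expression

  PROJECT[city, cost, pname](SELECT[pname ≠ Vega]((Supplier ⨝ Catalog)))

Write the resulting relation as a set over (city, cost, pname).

{(MIA, 21, Zephyr), (NYC, 38, Argo), (NYC, 9, Argo), (SEA, 21, Zephyr), (SEA, 38, Argo), (SEA, 9, Argo)}

Supplier ⋈ Catalog (natural join on pname): {(Argo, 38, NYC, 24), (Argo, 38, SEA, 19), (Argo, 9, NYC, 24), (Argo, 9, SEA, 19), (Vega, 34, ATL, 22), (Zephyr, 21, MIA, 40), (Zephyr, 21, SEA, 30)}
Filtering on pname ≠ Vega leaves {(Argo, 38, NYC, 24), (Argo, 38, SEA, 19), (Argo, 9, NYC, 24), (Argo, 9, SEA, 19), (Zephyr, 21, MIA, 40), (Zephyr, 21, SEA, 30)}.
π_{city, cost, pname} gives {(MIA, 21, Zephyr), (NYC, 38, Argo), (NYC, 9, Argo), (SEA, 21, Zephyr), (SEA, 38, Argo), (SEA, 9, Argo)}.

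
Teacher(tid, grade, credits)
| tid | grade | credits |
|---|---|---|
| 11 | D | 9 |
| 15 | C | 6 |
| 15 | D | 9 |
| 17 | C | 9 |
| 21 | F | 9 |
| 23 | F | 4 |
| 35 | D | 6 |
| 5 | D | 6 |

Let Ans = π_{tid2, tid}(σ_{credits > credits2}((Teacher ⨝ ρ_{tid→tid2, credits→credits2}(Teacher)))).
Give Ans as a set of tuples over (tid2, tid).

{(15, 17), (23, 21), (35, 11), (35, 15), (5, 11), (5, 15)}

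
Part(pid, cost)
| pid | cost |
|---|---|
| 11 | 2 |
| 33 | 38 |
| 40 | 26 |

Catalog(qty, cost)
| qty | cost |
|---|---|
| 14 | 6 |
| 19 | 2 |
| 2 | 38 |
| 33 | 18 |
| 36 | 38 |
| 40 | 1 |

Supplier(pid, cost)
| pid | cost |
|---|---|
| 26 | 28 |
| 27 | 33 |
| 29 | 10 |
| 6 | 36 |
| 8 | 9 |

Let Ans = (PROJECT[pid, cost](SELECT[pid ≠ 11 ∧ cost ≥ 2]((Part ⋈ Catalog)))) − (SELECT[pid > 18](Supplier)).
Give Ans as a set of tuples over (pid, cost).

Part ⋈ Catalog (natural join on cost): {(11, 2, 19), (33, 38, 2), (33, 38, 36)}
σ[pid ≠ 11 ∧ cost ≥ 2]: keep tuples satisfying pid ≠ 11 ∧ cost ≥ 2 → {(33, 38, 2), (33, 38, 36)}
Keep only column(s) pid, cost (1 duplicate(s) eliminated): {(33, 38)}
σ[pid > 18]: keep tuples satisfying pid > 18 → {(26, 28), (27, 33), (29, 10)}
Difference: {(33, 38)} with {(26, 28), (27, 33), (29, 10)} → {(33, 38)}

{(33, 38)}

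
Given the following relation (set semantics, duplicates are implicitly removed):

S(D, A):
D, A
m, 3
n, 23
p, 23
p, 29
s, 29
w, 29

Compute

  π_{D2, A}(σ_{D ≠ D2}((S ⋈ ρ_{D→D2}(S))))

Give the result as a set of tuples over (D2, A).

ρ[D→D2]: schema becomes (D2, A); tuples unchanged.
Joining S and ρ_{D→D2}(S) on A yields {(m, 3, m), (n, 23, n), (n, 23, p), (p, 23, n), (p, 23, p), (p, 29, p), (p, 29, s), (p, 29, w), (s, 29, p), (s, 29, s), (s, 29, w), (w, 29, p), (w, 29, s), (w, 29, w)}.
Filtering on D ≠ D2 leaves {(n, 23, p), (p, 23, n), (p, 29, s), (p, 29, w), (s, 29, p), (s, 29, w), (w, 29, p), (w, 29, s)}.
π[D2, A]: project onto (D2, A) (3 duplicate(s) eliminated) → {(n, 23), (p, 23), (p, 29), (s, 29), (w, 29)}

{(n, 23), (p, 23), (p, 29), (s, 29), (w, 29)}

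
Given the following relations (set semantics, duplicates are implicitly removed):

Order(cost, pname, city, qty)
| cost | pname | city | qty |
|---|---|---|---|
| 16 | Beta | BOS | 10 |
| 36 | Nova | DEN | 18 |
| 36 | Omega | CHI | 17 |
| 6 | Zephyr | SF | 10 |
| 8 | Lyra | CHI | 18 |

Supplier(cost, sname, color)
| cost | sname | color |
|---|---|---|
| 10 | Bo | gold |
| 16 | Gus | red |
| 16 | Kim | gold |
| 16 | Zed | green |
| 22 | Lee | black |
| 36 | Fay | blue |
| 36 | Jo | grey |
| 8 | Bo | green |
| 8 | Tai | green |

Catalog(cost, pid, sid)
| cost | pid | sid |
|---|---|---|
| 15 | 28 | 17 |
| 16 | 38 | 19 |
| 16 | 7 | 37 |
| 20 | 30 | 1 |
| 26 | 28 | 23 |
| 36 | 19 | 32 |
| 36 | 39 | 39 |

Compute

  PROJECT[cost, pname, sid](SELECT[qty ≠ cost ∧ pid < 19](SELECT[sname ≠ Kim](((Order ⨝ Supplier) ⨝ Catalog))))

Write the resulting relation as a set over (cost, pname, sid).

{(16, Beta, 37)}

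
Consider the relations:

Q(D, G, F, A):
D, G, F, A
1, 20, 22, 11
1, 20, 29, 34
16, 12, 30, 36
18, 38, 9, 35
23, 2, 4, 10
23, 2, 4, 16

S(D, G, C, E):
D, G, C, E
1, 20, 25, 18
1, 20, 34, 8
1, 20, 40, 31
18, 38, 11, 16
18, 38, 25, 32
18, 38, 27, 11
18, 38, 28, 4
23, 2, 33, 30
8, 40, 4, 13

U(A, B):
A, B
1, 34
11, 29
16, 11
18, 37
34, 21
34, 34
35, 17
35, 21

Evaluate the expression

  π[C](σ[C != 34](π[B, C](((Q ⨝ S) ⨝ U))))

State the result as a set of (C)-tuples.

Natural join on D, G: {(1, 20, 22, 11, 25, 18), (1, 20, 22, 11, 34, 8), (1, 20, 22, 11, 40, 31), (1, 20, 29, 34, 25, 18), (1, 20, 29, 34, 34, 8), (1, 20, 29, 34, 40, 31), (18, 38, 9, 35, 11, 16), (18, 38, 9, 35, 25, 32), (18, 38, 9, 35, 27, 11), (18, 38, 9, 35, 28, 4), (23, 2, 4, 10, 33, 30), (23, 2, 4, 16, 33, 30)}
Natural join on A: {(1, 20, 22, 11, 25, 18, 29), (1, 20, 22, 11, 34, 8, 29), (1, 20, 22, 11, 40, 31, 29), (1, 20, 29, 34, 25, 18, 21), (1, 20, 29, 34, 25, 18, 34), (1, 20, 29, 34, 34, 8, 21), (1, 20, 29, 34, 34, 8, 34), (1, 20, 29, 34, 40, 31, 21), (1, 20, 29, 34, 40, 31, 34), (18, 38, 9, 35, 11, 16, 17), (18, 38, 9, 35, 11, 16, 21), (18, 38, 9, 35, 25, 32, 17), (18, 38, 9, 35, 25, 32, 21), (18, 38, 9, 35, 27, 11, 17), (18, 38, 9, 35, 27, 11, 21), (18, 38, 9, 35, 28, 4, 17), (18, 38, 9, 35, 28, 4, 21), (23, 2, 4, 16, 33, 30, 11)}
π[B, C]: project onto (B, C) (1 duplicate(s) eliminated) → {(11, 33), (17, 11), (17, 25), (17, 27), (17, 28), (21, 11), (21, 25), (21, 27), (21, 28), (21, 34), (21, 40), (29, 25), (29, 34), (29, 40), (34, 25), (34, 34), (34, 40)}
σ[C != 34]: keep tuples satisfying C != 34 → {(11, 33), (17, 11), (17, 25), (17, 27), (17, 28), (21, 11), (21, 25), (21, 27), (21, 28), (21, 40), (29, 25), (29, 40), (34, 25), (34, 40)}
π[C]: project onto (C) (8 duplicate(s) eliminated) → {11, 25, 27, 28, 33, 40}

{11, 25, 27, 28, 33, 40}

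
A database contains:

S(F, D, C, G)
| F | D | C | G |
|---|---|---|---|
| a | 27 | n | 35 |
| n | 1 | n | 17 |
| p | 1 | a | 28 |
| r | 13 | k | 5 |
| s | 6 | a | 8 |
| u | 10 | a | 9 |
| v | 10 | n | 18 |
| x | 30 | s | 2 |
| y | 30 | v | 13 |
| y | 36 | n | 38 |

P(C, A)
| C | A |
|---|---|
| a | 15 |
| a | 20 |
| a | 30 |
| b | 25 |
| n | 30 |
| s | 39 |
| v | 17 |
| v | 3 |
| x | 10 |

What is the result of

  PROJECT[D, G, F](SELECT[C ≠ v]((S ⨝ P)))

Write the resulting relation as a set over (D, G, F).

{(1, 17, n), (1, 28, p), (10, 18, v), (10, 9, u), (27, 35, a), (30, 2, x), (36, 38, y), (6, 8, s)}

S ⋈ P (natural join on C): {(a, 27, n, 35, 30), (n, 1, n, 17, 30), (p, 1, a, 28, 15), (p, 1, a, 28, 20), (p, 1, a, 28, 30), (s, 6, a, 8, 15), (s, 6, a, 8, 20), (s, 6, a, 8, 30), (u, 10, a, 9, 15), (u, 10, a, 9, 20), (u, 10, a, 9, 30), (v, 10, n, 18, 30), (x, 30, s, 2, 39), (y, 30, v, 13, 17), (y, 30, v, 13, 3), (y, 36, n, 38, 30)}
σ[C ≠ v]: keep tuples satisfying C ≠ v → {(a, 27, n, 35, 30), (n, 1, n, 17, 30), (p, 1, a, 28, 15), (p, 1, a, 28, 20), (p, 1, a, 28, 30), (s, 6, a, 8, 15), (s, 6, a, 8, 20), (s, 6, a, 8, 30), (u, 10, a, 9, 15), (u, 10, a, 9, 20), (u, 10, a, 9, 30), (v, 10, n, 18, 30), (x, 30, s, 2, 39), (y, 36, n, 38, 30)}
π_{D, G, F} gives {(1, 17, n), (1, 28, p), (10, 18, v), (10, 9, u), (27, 35, a), (30, 2, x), (36, 38, y), (6, 8, s)} (6 duplicate(s) eliminated).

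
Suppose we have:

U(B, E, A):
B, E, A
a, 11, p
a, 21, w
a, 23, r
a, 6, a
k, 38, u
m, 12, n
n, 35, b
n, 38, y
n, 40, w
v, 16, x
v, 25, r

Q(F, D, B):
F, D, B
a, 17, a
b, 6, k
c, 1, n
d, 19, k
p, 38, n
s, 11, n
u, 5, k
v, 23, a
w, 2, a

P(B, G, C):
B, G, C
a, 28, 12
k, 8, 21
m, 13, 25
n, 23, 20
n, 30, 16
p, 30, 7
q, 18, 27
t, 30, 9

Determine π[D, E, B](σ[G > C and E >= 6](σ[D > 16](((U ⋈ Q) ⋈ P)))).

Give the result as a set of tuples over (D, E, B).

{(17, 11, a), (17, 21, a), (17, 23, a), (17, 6, a), (23, 11, a), (23, 21, a), (23, 23, a), (23, 6, a), (38, 35, n), (38, 38, n), (38, 40, n)}

Joining U and Q on B yields {(a, 11, p, a, 17), (a, 11, p, v, 23), (a, 11, p, w, 2), (a, 21, w, a, 17), (a, 21, w, v, 23), (a, 21, w, w, 2), (a, 23, r, a, 17), (a, 23, r, v, 23), (a, 23, r, w, 2), (a, 6, a, a, 17), (a, 6, a, v, 23), (a, 6, a, w, 2), (k, 38, u, b, 6), (k, 38, u, d, 19), (k, 38, u, u, 5), (n, 35, b, c, 1), (n, 35, b, p, 38), (n, 35, b, s, 11), (n, 38, y, c, 1), (n, 38, y, p, 38), (n, 38, y, s, 11), (n, 40, w, c, 1), (n, 40, w, p, 38), (n, 40, w, s, 11)}.
Joining (U ⋈ Q) and P on B yields {(a, 11, p, a, 17, 28, 12), (a, 11, p, v, 23, 28, 12), (a, 11, p, w, 2, 28, 12), (a, 21, w, a, 17, 28, 12), (a, 21, w, v, 23, 28, 12), (a, 21, w, w, 2, 28, 12), (a, 23, r, a, 17, 28, 12), (a, 23, r, v, 23, 28, 12), (a, 23, r, w, 2, 28, 12), (a, 6, a, a, 17, 28, 12), (a, 6, a, v, 23, 28, 12), (a, 6, a, w, 2, 28, 12), (k, 38, u, b, 6, 8, 21), (k, 38, u, d, 19, 8, 21), (k, 38, u, u, 5, 8, 21), (n, 35, b, c, 1, 23, 20), (n, 35, b, c, 1, 30, 16), (n, 35, b, p, 38, 23, 20), (n, 35, b, p, 38, 30, 16), (n, 35, b, s, 11, 23, 20), (n, 35, b, s, 11, 30, 16), (n, 38, y, c, 1, 23, 20), (n, 38, y, c, 1, 30, 16), (n, 38, y, p, 38, 23, 20), (n, 38, y, p, 38, 30, 16), (n, 38, y, s, 11, 23, 20), (n, 38, y, s, 11, 30, 16), (n, 40, w, c, 1, 23, 20), (n, 40, w, c, 1, 30, 16), (n, 40, w, p, 38, 23, 20), (n, 40, w, p, 38, 30, 16), (n, 40, w, s, 11, 23, 20), (n, 40, w, s, 11, 30, 16)}.
Selection D > 16: {(a, 11, p, a, 17, 28, 12), (a, 11, p, v, 23, 28, 12), (a, 21, w, a, 17, 28, 12), (a, 21, w, v, 23, 28, 12), (a, 23, r, a, 17, 28, 12), (a, 23, r, v, 23, 28, 12), (a, 6, a, a, 17, 28, 12), (a, 6, a, v, 23, 28, 12), (k, 38, u, d, 19, 8, 21), (n, 35, b, p, 38, 23, 20), (n, 35, b, p, 38, 30, 16), (n, 38, y, p, 38, 23, 20), (n, 38, y, p, 38, 30, 16), (n, 40, w, p, 38, 23, 20), (n, 40, w, p, 38, 30, 16)}
Selection G > C and E >= 6: {(a, 11, p, a, 17, 28, 12), (a, 11, p, v, 23, 28, 12), (a, 21, w, a, 17, 28, 12), (a, 21, w, v, 23, 28, 12), (a, 23, r, a, 17, 28, 12), (a, 23, r, v, 23, 28, 12), (a, 6, a, a, 17, 28, 12), (a, 6, a, v, 23, 28, 12), (n, 35, b, p, 38, 23, 20), (n, 35, b, p, 38, 30, 16), (n, 38, y, p, 38, 23, 20), (n, 38, y, p, 38, 30, 16), (n, 40, w, p, 38, 23, 20), (n, 40, w, p, 38, 30, 16)}
Projecting to D, E, B (3 duplicate(s) eliminated): {(17, 11, a), (17, 21, a), (17, 23, a), (17, 6, a), (23, 11, a), (23, 21, a), (23, 23, a), (23, 6, a), (38, 35, n), (38, 38, n), (38, 40, n)}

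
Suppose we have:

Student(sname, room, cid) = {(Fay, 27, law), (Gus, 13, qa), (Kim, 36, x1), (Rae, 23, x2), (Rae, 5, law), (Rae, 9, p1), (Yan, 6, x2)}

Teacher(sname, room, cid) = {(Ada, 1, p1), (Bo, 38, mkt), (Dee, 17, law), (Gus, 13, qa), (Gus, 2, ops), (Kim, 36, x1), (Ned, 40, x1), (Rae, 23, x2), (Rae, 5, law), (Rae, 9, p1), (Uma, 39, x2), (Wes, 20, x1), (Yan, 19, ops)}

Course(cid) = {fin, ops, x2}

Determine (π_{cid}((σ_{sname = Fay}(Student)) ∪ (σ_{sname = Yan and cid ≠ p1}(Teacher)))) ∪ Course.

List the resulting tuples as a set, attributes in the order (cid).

{fin, law, ops, x2}

Selection sname = Fay: {(Fay, 27, law)}
Selection sname = Yan and cid ≠ p1: {(Yan, 19, ops)}
Set union of the two operands is {(Fay, 27, law), (Yan, 19, ops)}.
π_{cid} gives {law, ops}.
Set union of the two operands is {fin, law, ops, x2}.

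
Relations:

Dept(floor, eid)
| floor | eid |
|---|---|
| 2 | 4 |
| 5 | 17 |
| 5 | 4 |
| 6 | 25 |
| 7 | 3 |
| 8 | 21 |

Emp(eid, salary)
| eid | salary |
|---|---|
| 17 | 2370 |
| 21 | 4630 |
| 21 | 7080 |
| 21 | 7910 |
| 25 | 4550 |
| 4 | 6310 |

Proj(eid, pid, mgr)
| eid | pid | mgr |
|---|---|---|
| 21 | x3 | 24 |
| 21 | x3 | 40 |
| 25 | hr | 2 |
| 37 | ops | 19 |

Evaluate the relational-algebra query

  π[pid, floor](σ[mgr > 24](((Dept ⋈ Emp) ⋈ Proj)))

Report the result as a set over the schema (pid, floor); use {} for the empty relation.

Dept ⋈ Emp (natural join on eid): {(2, 4, 6310), (5, 17, 2370), (5, 4, 6310), (6, 25, 4550), (8, 21, 4630), (8, 21, 7080), (8, 21, 7910)}
(Dept ⋈ Emp) ⋈ Proj (natural join on eid): {(6, 25, 4550, hr, 2), (8, 21, 4630, x3, 24), (8, 21, 4630, x3, 40), (8, 21, 7080, x3, 24), (8, 21, 7080, x3, 40), (8, 21, 7910, x3, 24), (8, 21, 7910, x3, 40)}
Apply σ_{mgr > 24}; surviving tuples: {(8, 21, 4630, x3, 40), (8, 21, 7080, x3, 40), (8, 21, 7910, x3, 40)}
π[pid, floor]: project onto (pid, floor) (2 duplicate(s) eliminated) → {(x3, 8)}

{(x3, 8)}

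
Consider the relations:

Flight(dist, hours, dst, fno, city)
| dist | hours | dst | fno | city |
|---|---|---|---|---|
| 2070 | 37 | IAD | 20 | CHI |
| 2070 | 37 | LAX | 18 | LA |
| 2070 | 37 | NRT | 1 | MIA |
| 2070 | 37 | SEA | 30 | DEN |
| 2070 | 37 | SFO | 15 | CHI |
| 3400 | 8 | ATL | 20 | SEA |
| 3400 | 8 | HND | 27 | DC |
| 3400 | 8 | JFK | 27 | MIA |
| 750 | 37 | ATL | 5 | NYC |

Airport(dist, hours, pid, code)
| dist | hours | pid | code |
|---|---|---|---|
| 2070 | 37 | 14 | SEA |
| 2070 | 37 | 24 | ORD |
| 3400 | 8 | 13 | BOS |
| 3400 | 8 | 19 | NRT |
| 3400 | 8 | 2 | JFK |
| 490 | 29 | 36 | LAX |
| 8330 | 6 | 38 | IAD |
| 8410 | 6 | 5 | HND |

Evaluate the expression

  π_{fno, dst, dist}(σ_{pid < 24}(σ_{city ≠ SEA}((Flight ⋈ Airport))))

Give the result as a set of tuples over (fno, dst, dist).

{(1, NRT, 2070), (15, SFO, 2070), (18, LAX, 2070), (20, IAD, 2070), (27, HND, 3400), (27, JFK, 3400), (30, SEA, 2070)}

Natural join on dist, hours: {(2070, 37, IAD, 20, CHI, 14, SEA), (2070, 37, IAD, 20, CHI, 24, ORD), (2070, 37, LAX, 18, LA, 14, SEA), (2070, 37, LAX, 18, LA, 24, ORD), (2070, 37, NRT, 1, MIA, 14, SEA), (2070, 37, NRT, 1, MIA, 24, ORD), (2070, 37, SEA, 30, DEN, 14, SEA), (2070, 37, SEA, 30, DEN, 24, ORD), (2070, 37, SFO, 15, CHI, 14, SEA), (2070, 37, SFO, 15, CHI, 24, ORD), (3400, 8, ATL, 20, SEA, 13, BOS), (3400, 8, ATL, 20, SEA, 19, NRT), (3400, 8, ATL, 20, SEA, 2, JFK), (3400, 8, HND, 27, DC, 13, BOS), (3400, 8, HND, 27, DC, 19, NRT), (3400, 8, HND, 27, DC, 2, JFK), (3400, 8, JFK, 27, MIA, 13, BOS), (3400, 8, JFK, 27, MIA, 19, NRT), (3400, 8, JFK, 27, MIA, 2, JFK)}
Selection city ≠ SEA: {(2070, 37, IAD, 20, CHI, 14, SEA), (2070, 37, IAD, 20, CHI, 24, ORD), (2070, 37, LAX, 18, LA, 14, SEA), (2070, 37, LAX, 18, LA, 24, ORD), (2070, 37, NRT, 1, MIA, 14, SEA), (2070, 37, NRT, 1, MIA, 24, ORD), (2070, 37, SEA, 30, DEN, 14, SEA), (2070, 37, SEA, 30, DEN, 24, ORD), (2070, 37, SFO, 15, CHI, 14, SEA), (2070, 37, SFO, 15, CHI, 24, ORD), (3400, 8, HND, 27, DC, 13, BOS), (3400, 8, HND, 27, DC, 19, NRT), (3400, 8, HND, 27, DC, 2, JFK), (3400, 8, JFK, 27, MIA, 13, BOS), (3400, 8, JFK, 27, MIA, 19, NRT), (3400, 8, JFK, 27, MIA, 2, JFK)}
Selection pid < 24: {(2070, 37, IAD, 20, CHI, 14, SEA), (2070, 37, LAX, 18, LA, 14, SEA), (2070, 37, NRT, 1, MIA, 14, SEA), (2070, 37, SEA, 30, DEN, 14, SEA), (2070, 37, SFO, 15, CHI, 14, SEA), (3400, 8, HND, 27, DC, 13, BOS), (3400, 8, HND, 27, DC, 19, NRT), (3400, 8, HND, 27, DC, 2, JFK), (3400, 8, JFK, 27, MIA, 13, BOS), (3400, 8, JFK, 27, MIA, 19, NRT), (3400, 8, JFK, 27, MIA, 2, JFK)}
π_{fno, dst, dist} gives {(1, NRT, 2070), (15, SFO, 2070), (18, LAX, 2070), (20, IAD, 2070), (27, HND, 3400), (27, JFK, 3400), (30, SEA, 2070)} (4 duplicate(s) eliminated).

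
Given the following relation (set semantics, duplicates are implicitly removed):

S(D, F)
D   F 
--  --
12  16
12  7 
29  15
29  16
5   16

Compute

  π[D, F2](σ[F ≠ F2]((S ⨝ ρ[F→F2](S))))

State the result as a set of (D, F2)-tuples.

{(12, 16), (12, 7), (29, 15), (29, 16)}

ρ[F→F2]: schema becomes (D, F2); tuples unchanged.
Natural join on D: {(12, 16, 16), (12, 16, 7), (12, 7, 16), (12, 7, 7), (29, 15, 15), (29, 15, 16), (29, 16, 15), (29, 16, 16), (5, 16, 16)}
σ[F ≠ F2]: keep tuples satisfying F ≠ F2 → {(12, 16, 7), (12, 7, 16), (29, 15, 16), (29, 16, 15)}
Keep only column(s) D, F2: {(12, 16), (12, 7), (29, 15), (29, 16)}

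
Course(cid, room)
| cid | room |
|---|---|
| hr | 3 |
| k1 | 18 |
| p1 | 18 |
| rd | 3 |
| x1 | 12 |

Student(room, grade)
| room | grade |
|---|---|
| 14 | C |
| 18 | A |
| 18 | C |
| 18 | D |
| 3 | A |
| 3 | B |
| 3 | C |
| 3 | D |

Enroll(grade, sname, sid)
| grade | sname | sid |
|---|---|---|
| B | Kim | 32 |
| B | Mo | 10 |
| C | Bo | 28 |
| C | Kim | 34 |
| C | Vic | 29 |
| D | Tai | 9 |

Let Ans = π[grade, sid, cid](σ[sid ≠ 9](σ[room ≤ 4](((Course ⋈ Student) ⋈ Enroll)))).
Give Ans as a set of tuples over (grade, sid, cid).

{(B, 10, hr), (B, 10, rd), (B, 32, hr), (B, 32, rd), (C, 28, hr), (C, 28, rd), (C, 29, hr), (C, 29, rd), (C, 34, hr), (C, 34, rd)}

Natural join on room: {(hr, 3, A), (hr, 3, B), (hr, 3, C), (hr, 3, D), (k1, 18, A), (k1, 18, C), (k1, 18, D), (p1, 18, A), (p1, 18, C), (p1, 18, D), (rd, 3, A), (rd, 3, B), (rd, 3, C), (rd, 3, D)}
Natural join on grade: {(hr, 3, B, Kim, 32), (hr, 3, B, Mo, 10), (hr, 3, C, Bo, 28), (hr, 3, C, Kim, 34), (hr, 3, C, Vic, 29), (hr, 3, D, Tai, 9), (k1, 18, C, Bo, 28), (k1, 18, C, Kim, 34), (k1, 18, C, Vic, 29), (k1, 18, D, Tai, 9), (p1, 18, C, Bo, 28), (p1, 18, C, Kim, 34), (p1, 18, C, Vic, 29), (p1, 18, D, Tai, 9), (rd, 3, B, Kim, 32), (rd, 3, B, Mo, 10), (rd, 3, C, Bo, 28), (rd, 3, C, Kim, 34), (rd, 3, C, Vic, 29), (rd, 3, D, Tai, 9)}
σ[room ≤ 4]: keep tuples satisfying room ≤ 4 → {(hr, 3, B, Kim, 32), (hr, 3, B, Mo, 10), (hr, 3, C, Bo, 28), (hr, 3, C, Kim, 34), (hr, 3, C, Vic, 29), (hr, 3, D, Tai, 9), (rd, 3, B, Kim, 32), (rd, 3, B, Mo, 10), (rd, 3, C, Bo, 28), (rd, 3, C, Kim, 34), (rd, 3, C, Vic, 29), (rd, 3, D, Tai, 9)}
σ[sid ≠ 9]: keep tuples satisfying sid ≠ 9 → {(hr, 3, B, Kim, 32), (hr, 3, B, Mo, 10), (hr, 3, C, Bo, 28), (hr, 3, C, Kim, 34), (hr, 3, C, Vic, 29), (rd, 3, B, Kim, 32), (rd, 3, B, Mo, 10), (rd, 3, C, Bo, 28), (rd, 3, C, Kim, 34), (rd, 3, C, Vic, 29)}
π_{grade, sid, cid} gives {(B, 10, hr), (B, 10, rd), (B, 32, hr), (B, 32, rd), (C, 28, hr), (C, 28, rd), (C, 29, hr), (C, 29, rd), (C, 34, hr), (C, 34, rd)}.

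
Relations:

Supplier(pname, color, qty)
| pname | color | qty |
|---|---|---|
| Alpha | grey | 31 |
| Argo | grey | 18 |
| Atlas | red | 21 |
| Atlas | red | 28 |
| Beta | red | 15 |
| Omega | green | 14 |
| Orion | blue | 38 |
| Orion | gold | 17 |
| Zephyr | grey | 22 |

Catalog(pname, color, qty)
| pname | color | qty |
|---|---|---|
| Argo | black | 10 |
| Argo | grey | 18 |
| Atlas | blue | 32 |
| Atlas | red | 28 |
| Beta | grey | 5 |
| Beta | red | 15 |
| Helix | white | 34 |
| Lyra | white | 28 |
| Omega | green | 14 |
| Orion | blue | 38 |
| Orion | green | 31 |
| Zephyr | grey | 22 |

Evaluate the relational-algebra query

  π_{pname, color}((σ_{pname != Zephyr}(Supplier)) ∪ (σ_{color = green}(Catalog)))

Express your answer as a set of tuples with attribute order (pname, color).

σ[pname != Zephyr]: keep tuples satisfying pname != Zephyr → {(Alpha, grey, 31), (Argo, grey, 18), (Atlas, red, 21), (Atlas, red, 28), (Beta, red, 15), (Omega, green, 14), (Orion, blue, 38), (Orion, gold, 17)}
σ[color = green]: keep tuples satisfying color = green → {(Omega, green, 14), (Orion, green, 31)}
Taking the union: {(Alpha, grey, 31), (Argo, grey, 18), (Atlas, red, 21), (Atlas, red, 28), (Beta, red, 15), (Omega, green, 14), (Orion, blue, 38), (Orion, gold, 17), (Orion, green, 31)}
Keep only column(s) pname, color (1 duplicate(s) eliminated): {(Alpha, grey), (Argo, grey), (Atlas, red), (Beta, red), (Omega, green), (Orion, blue), (Orion, gold), (Orion, green)}

{(Alpha, grey), (Argo, grey), (Atlas, red), (Beta, red), (Omega, green), (Orion, blue), (Orion, gold), (Orion, green)}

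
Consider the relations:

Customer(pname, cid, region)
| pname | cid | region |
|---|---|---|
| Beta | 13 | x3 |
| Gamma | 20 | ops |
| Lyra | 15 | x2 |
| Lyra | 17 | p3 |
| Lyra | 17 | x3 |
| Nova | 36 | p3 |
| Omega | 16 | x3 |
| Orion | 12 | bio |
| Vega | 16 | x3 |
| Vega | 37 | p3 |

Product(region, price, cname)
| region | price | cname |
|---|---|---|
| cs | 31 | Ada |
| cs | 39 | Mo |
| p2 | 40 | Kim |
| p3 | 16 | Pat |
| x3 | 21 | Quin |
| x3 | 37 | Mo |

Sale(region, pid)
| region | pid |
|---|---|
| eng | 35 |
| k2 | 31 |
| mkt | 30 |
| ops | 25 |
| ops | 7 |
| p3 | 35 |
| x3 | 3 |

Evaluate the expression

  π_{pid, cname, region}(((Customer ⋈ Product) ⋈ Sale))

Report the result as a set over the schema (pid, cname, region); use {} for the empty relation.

{(3, Mo, x3), (3, Quin, x3), (35, Pat, p3)}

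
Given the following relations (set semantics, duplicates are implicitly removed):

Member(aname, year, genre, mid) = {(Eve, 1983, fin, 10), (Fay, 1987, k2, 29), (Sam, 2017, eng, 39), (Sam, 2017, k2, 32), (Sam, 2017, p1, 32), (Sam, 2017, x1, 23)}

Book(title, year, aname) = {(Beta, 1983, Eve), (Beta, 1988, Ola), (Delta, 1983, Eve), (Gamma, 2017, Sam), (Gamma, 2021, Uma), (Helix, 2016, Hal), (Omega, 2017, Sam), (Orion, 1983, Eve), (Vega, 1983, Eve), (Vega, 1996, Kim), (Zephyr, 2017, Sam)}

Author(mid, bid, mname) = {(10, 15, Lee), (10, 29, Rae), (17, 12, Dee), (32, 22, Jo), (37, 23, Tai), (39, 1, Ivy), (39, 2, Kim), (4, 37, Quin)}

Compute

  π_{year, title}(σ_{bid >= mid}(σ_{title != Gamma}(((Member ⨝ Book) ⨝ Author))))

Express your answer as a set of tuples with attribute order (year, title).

{(1983, Beta), (1983, Delta), (1983, Orion), (1983, Vega)}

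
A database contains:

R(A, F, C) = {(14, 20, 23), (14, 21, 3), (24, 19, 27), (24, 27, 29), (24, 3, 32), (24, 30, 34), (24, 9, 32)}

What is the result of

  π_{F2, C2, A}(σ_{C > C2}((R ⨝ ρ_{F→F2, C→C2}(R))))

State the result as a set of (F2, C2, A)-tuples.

{(19, 27, 24), (21, 3, 14), (27, 29, 24), (3, 32, 24), (9, 32, 24)}

ρ[F→F2, C→C2]: schema becomes (A, F2, C2); tuples unchanged.
Natural join on A: {(14, 20, 23, 20, 23), (14, 20, 23, 21, 3), (14, 21, 3, 20, 23), (14, 21, 3, 21, 3), (24, 19, 27, 19, 27), (24, 19, 27, 27, 29), (24, 19, 27, 3, 32), (24, 19, 27, 30, 34), (24, 19, 27, 9, 32), (24, 27, 29, 19, 27), (24, 27, 29, 27, 29), (24, 27, 29, 3, 32), (24, 27, 29, 30, 34), (24, 27, 29, 9, 32), (24, 3, 32, 19, 27), (24, 3, 32, 27, 29), (24, 3, 32, 3, 32), (24, 3, 32, 30, 34), (24, 3, 32, 9, 32), (24, 30, 34, 19, 27), (24, 30, 34, 27, 29), (24, 30, 34, 3, 32), (24, 30, 34, 30, 34), (24, 30, 34, 9, 32), (24, 9, 32, 19, 27), (24, 9, 32, 27, 29), (24, 9, 32, 3, 32), (24, 9, 32, 30, 34), (24, 9, 32, 9, 32)}
σ[C > C2]: keep tuples satisfying C > C2 → {(14, 20, 23, 21, 3), (24, 27, 29, 19, 27), (24, 3, 32, 19, 27), (24, 3, 32, 27, 29), (24, 30, 34, 19, 27), (24, 30, 34, 27, 29), (24, 30, 34, 3, 32), (24, 30, 34, 9, 32), (24, 9, 32, 19, 27), (24, 9, 32, 27, 29)}
π[F2, C2, A]: project onto (F2, C2, A) (5 duplicate(s) eliminated) → {(19, 27, 24), (21, 3, 14), (27, 29, 24), (3, 32, 24), (9, 32, 24)}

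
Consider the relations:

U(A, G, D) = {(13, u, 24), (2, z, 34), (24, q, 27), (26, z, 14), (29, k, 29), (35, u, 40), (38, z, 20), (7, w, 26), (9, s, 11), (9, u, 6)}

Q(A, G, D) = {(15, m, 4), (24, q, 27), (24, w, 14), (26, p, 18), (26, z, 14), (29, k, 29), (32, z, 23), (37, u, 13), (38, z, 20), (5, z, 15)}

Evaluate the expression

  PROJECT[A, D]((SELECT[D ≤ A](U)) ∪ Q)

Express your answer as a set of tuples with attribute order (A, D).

Filtering on D ≤ A leaves {(26, z, 14), (29, k, 29), (38, z, 20), (9, u, 6)}.
Set union of the two operands is {(15, m, 4), (24, q, 27), (24, w, 14), (26, p, 18), (26, z, 14), (29, k, 29), (32, z, 23), (37, u, 13), (38, z, 20), (5, z, 15), (9, u, 6)}.
π[A, D]: project onto (A, D) → {(15, 4), (24, 14), (24, 27), (26, 14), (26, 18), (29, 29), (32, 23), (37, 13), (38, 20), (5, 15), (9, 6)}

{(15, 4), (24, 14), (24, 27), (26, 14), (26, 18), (29, 29), (32, 23), (37, 13), (38, 20), (5, 15), (9, 6)}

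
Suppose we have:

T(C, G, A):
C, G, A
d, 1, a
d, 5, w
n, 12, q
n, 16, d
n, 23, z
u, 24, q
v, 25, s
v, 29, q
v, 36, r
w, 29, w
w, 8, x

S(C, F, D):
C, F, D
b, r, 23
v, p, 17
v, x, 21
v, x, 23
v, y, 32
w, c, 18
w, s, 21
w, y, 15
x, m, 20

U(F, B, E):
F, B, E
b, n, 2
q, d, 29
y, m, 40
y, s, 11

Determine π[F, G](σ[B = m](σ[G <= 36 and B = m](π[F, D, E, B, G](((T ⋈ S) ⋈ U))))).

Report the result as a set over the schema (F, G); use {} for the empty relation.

Natural join on C: {(v, 25, s, p, 17), (v, 25, s, x, 21), (v, 25, s, x, 23), (v, 25, s, y, 32), (v, 29, q, p, 17), (v, 29, q, x, 21), (v, 29, q, x, 23), (v, 29, q, y, 32), (v, 36, r, p, 17), (v, 36, r, x, 21), (v, 36, r, x, 23), (v, 36, r, y, 32), (w, 29, w, c, 18), (w, 29, w, s, 21), (w, 29, w, y, 15), (w, 8, x, c, 18), (w, 8, x, s, 21), (w, 8, x, y, 15)}
Natural join on F: {(v, 25, s, y, 32, m, 40), (v, 25, s, y, 32, s, 11), (v, 29, q, y, 32, m, 40), (v, 29, q, y, 32, s, 11), (v, 36, r, y, 32, m, 40), (v, 36, r, y, 32, s, 11), (w, 29, w, y, 15, m, 40), (w, 29, w, y, 15, s, 11), (w, 8, x, y, 15, m, 40), (w, 8, x, y, 15, s, 11)}
π_{F, D, E, B, G} gives {(y, 15, 11, s, 29), (y, 15, 11, s, 8), (y, 15, 40, m, 29), (y, 15, 40, m, 8), (y, 32, 11, s, 25), (y, 32, 11, s, 29), (y, 32, 11, s, 36), (y, 32, 40, m, 25), (y, 32, 40, m, 29), (y, 32, 40, m, 36)}.
Apply σ_{G <= 36 and B = m}; surviving tuples: {(y, 15, 40, m, 29), (y, 15, 40, m, 8), (y, 32, 40, m, 25), (y, 32, 40, m, 29), (y, 32, 40, m, 36)}
Apply σ_{B = m}; surviving tuples: {(y, 15, 40, m, 29), (y, 15, 40, m, 8), (y, 32, 40, m, 25), (y, 32, 40, m, 29), (y, 32, 40, m, 36)}
π_{F, G} gives {(y, 25), (y, 29), (y, 36), (y, 8)} (1 duplicate(s) eliminated).

{(y, 25), (y, 29), (y, 36), (y, 8)}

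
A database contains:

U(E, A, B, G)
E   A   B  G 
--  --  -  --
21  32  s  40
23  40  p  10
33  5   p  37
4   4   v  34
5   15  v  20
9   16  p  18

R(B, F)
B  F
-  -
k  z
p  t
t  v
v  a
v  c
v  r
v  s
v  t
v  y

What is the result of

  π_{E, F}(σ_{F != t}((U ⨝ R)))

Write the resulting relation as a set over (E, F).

Joining U and R on B yields {(23, 40, p, 10, t), (33, 5, p, 37, t), (4, 4, v, 34, a), (4, 4, v, 34, c), (4, 4, v, 34, r), (4, 4, v, 34, s), (4, 4, v, 34, t), (4, 4, v, 34, y), (5, 15, v, 20, a), (5, 15, v, 20, c), (5, 15, v, 20, r), (5, 15, v, 20, s), (5, 15, v, 20, t), (5, 15, v, 20, y), (9, 16, p, 18, t)}.
Apply σ_{F != t}; surviving tuples: {(4, 4, v, 34, a), (4, 4, v, 34, c), (4, 4, v, 34, r), (4, 4, v, 34, s), (4, 4, v, 34, y), (5, 15, v, 20, a), (5, 15, v, 20, c), (5, 15, v, 20, r), (5, 15, v, 20, s), (5, 15, v, 20, y)}
Projecting to E, F: {(4, a), (4, c), (4, r), (4, s), (4, y), (5, a), (5, c), (5, r), (5, s), (5, y)}

{(4, a), (4, c), (4, r), (4, s), (4, y), (5, a), (5, c), (5, r), (5, s), (5, y)}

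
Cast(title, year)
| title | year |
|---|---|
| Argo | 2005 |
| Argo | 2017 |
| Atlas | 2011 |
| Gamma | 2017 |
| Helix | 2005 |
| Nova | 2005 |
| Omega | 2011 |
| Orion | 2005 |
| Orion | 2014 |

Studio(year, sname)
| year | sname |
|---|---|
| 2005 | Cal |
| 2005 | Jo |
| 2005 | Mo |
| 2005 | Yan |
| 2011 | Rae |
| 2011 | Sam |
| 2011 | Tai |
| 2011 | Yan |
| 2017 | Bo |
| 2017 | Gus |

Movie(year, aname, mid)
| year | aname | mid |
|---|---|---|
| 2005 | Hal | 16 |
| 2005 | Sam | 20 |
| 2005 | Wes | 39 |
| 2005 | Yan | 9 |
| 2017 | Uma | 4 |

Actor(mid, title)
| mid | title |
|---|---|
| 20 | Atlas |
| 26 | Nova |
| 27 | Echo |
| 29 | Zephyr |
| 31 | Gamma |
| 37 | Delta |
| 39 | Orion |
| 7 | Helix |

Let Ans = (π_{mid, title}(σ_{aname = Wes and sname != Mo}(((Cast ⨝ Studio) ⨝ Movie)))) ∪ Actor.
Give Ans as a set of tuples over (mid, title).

{(20, Atlas), (26, Nova), (27, Echo), (29, Zephyr), (31, Gamma), (37, Delta), (39, Argo), (39, Helix), (39, Nova), (39, Orion), (7, Helix)}

Joining Cast and Studio on year yields {(Argo, 2005, Cal), (Argo, 2005, Jo), (Argo, 2005, Mo), (Argo, 2005, Yan), (Argo, 2017, Bo), (Argo, 2017, Gus), (Atlas, 2011, Rae), (Atlas, 2011, Sam), (Atlas, 2011, Tai), (Atlas, 2011, Yan), (Gamma, 2017, Bo), (Gamma, 2017, Gus), (Helix, 2005, Cal), (Helix, 2005, Jo), (Helix, 2005, Mo), (Helix, 2005, Yan), (Nova, 2005, Cal), (Nova, 2005, Jo), (Nova, 2005, Mo), (Nova, 2005, Yan), (Omega, 2011, Rae), (Omega, 2011, Sam), (Omega, 2011, Tai), (Omega, 2011, Yan), (Orion, 2005, Cal), (Orion, 2005, Jo), (Orion, 2005, Mo), (Orion, 2005, Yan)}.
Joining (Cast ⨝ Studio) and Movie on year yields {(Argo, 2005, Cal, Hal, 16), (Argo, 2005, Cal, Sam, 20), (Argo, 2005, Cal, Wes, 39), (Argo, 2005, Cal, Yan, 9), (Argo, 2005, Jo, Hal, 16), (Argo, 2005, Jo, Sam, 20), (Argo, 2005, Jo, Wes, 39), (Argo, 2005, Jo, Yan, 9), (Argo, 2005, Mo, Hal, 16), (Argo, 2005, Mo, Sam, 20), (Argo, 2005, Mo, Wes, 39), (Argo, 2005, Mo, Yan, 9), (Argo, 2005, Yan, Hal, 16), (Argo, 2005, Yan, Sam, 20), (Argo, 2005, Yan, Wes, 39), (Argo, 2005, Yan, Yan, 9), (Argo, 2017, Bo, Uma, 4), (Argo, 2017, Gus, Uma, 4), (Gamma, 2017, Bo, Uma, 4), (Gamma, 2017, Gus, Uma, 4), (Helix, 2005, Cal, Hal, 16), (Helix, 2005, Cal, Sam, 20), (Helix, 2005, Cal, Wes, 39), (Helix, 2005, Cal, Yan, 9), (Helix, 2005, Jo, Hal, 16), (Helix, 2005, Jo, Sam, 20), (Helix, 2005, Jo, Wes, 39), (Helix, 2005, Jo, Yan, 9), (Helix, 2005, Mo, Hal, 16), (Helix, 2005, Mo, Sam, 20), (Helix, 2005, Mo, Wes, 39), (Helix, 2005, Mo, Yan, 9), (Helix, 2005, Yan, Hal, 16), (Helix, 2005, Yan, Sam, 20), (Helix, 2005, Yan, Wes, 39), (Helix, 2005, Yan, Yan, 9), (Nova, 2005, Cal, Hal, 16), (Nova, 2005, Cal, Sam, 20), (Nova, 2005, Cal, Wes, 39), (Nova, 2005, Cal, Yan, 9), (Nova, 2005, Jo, Hal, 16), (Nova, 2005, Jo, Sam, 20), (Nova, 2005, Jo, Wes, 39), (Nova, 2005, Jo, Yan, 9), (Nova, 2005, Mo, Hal, 16), (Nova, 2005, Mo, Sam, 20), (Nova, 2005, Mo, Wes, 39), (Nova, 2005, Mo, Yan, 9), (Nova, 2005, Yan, Hal, 16), (Nova, 2005, Yan, Sam, 20), (Nova, 2005, Yan, Wes, 39), (Nova, 2005, Yan, Yan, 9), (Orion, 2005, Cal, Hal, 16), (Orion, 2005, Cal, Sam, 20), (Orion, 2005, Cal, Wes, 39), (Orion, 2005, Cal, Yan, 9), (Orion, 2005, Jo, Hal, 16), (Orion, 2005, Jo, Sam, 20), (Orion, 2005, Jo, Wes, 39), (Orion, 2005, Jo, Yan, 9), (Orion, 2005, Mo, Hal, 16), (Orion, 2005, Mo, Sam, 20), (Orion, 2005, Mo, Wes, 39), (Orion, 2005, Mo, Yan, 9), (Orion, 2005, Yan, Hal, 16), (Orion, 2005, Yan, Sam, 20), (Orion, 2005, Yan, Wes, 39), (Orion, 2005, Yan, Yan, 9)}.
Apply σ_{aname = Wes and sname != Mo}; surviving tuples: {(Argo, 2005, Cal, Wes, 39), (Argo, 2005, Jo, Wes, 39), (Argo, 2005, Yan, Wes, 39), (Helix, 2005, Cal, Wes, 39), (Helix, 2005, Jo, Wes, 39), (Helix, 2005, Yan, Wes, 39), (Nova, 2005, Cal, Wes, 39), (Nova, 2005, Jo, Wes, 39), (Nova, 2005, Yan, Wes, 39), (Orion, 2005, Cal, Wes, 39), (Orion, 2005, Jo, Wes, 39), (Orion, 2005, Yan, Wes, 39)}
Keep only column(s) mid, title (8 duplicate(s) eliminated): {(39, Argo), (39, Helix), (39, Nova), (39, Orion)}
Taking the union: {(20, Atlas), (26, Nova), (27, Echo), (29, Zephyr), (31, Gamma), (37, Delta), (39, Argo), (39, Helix), (39, Nova), (39, Orion), (7, Helix)}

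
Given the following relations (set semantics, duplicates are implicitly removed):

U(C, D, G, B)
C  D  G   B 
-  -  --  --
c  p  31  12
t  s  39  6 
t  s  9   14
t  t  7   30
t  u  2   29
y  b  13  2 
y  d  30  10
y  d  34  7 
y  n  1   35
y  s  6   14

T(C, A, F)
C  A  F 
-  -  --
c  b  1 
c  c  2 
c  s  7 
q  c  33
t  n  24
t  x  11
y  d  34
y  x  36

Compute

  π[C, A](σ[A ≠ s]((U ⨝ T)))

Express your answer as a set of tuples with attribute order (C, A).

Joining U and T on C yields {(c, p, 31, 12, b, 1), (c, p, 31, 12, c, 2), (c, p, 31, 12, s, 7), (t, s, 39, 6, n, 24), (t, s, 39, 6, x, 11), (t, s, 9, 14, n, 24), (t, s, 9, 14, x, 11), (t, t, 7, 30, n, 24), (t, t, 7, 30, x, 11), (t, u, 2, 29, n, 24), (t, u, 2, 29, x, 11), (y, b, 13, 2, d, 34), (y, b, 13, 2, x, 36), (y, d, 30, 10, d, 34), (y, d, 30, 10, x, 36), (y, d, 34, 7, d, 34), (y, d, 34, 7, x, 36), (y, n, 1, 35, d, 34), (y, n, 1, 35, x, 36), (y, s, 6, 14, d, 34), (y, s, 6, 14, x, 36)}.
σ[A ≠ s]: keep tuples satisfying A ≠ s → {(c, p, 31, 12, b, 1), (c, p, 31, 12, c, 2), (t, s, 39, 6, n, 24), (t, s, 39, 6, x, 11), (t, s, 9, 14, n, 24), (t, s, 9, 14, x, 11), (t, t, 7, 30, n, 24), (t, t, 7, 30, x, 11), (t, u, 2, 29, n, 24), (t, u, 2, 29, x, 11), (y, b, 13, 2, d, 34), (y, b, 13, 2, x, 36), (y, d, 30, 10, d, 34), (y, d, 30, 10, x, 36), (y, d, 34, 7, d, 34), (y, d, 34, 7, x, 36), (y, n, 1, 35, d, 34), (y, n, 1, 35, x, 36), (y, s, 6, 14, d, 34), (y, s, 6, 14, x, 36)}
π_{C, A} gives {(c, b), (c, c), (t, n), (t, x), (y, d), (y, x)} (14 duplicate(s) eliminated).

{(c, b), (c, c), (t, n), (t, x), (y, d), (y, x)}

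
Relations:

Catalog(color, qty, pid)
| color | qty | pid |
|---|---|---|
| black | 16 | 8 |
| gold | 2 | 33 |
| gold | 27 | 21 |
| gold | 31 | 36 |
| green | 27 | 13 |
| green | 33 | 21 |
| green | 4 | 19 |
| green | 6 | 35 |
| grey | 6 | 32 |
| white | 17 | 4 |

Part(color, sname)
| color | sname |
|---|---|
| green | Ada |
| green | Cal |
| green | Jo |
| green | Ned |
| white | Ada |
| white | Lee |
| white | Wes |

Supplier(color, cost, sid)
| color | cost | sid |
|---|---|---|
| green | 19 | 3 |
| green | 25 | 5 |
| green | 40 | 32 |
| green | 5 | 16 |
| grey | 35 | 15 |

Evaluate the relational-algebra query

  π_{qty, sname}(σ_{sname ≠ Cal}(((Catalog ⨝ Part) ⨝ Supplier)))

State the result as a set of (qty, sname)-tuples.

{(27, Ada), (27, Jo), (27, Ned), (33, Ada), (33, Jo), (33, Ned), (4, Ada), (4, Jo), (4, Ned), (6, Ada), (6, Jo), (6, Ned)}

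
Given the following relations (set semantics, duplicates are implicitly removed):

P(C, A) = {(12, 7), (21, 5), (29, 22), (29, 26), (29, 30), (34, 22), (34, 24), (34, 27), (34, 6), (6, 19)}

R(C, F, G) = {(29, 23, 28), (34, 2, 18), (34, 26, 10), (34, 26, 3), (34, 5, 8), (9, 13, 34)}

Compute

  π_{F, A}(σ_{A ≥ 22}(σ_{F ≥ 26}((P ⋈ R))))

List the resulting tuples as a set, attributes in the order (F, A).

Joining P and R on C yields {(29, 22, 23, 28), (29, 26, 23, 28), (29, 30, 23, 28), (34, 22, 2, 18), (34, 22, 26, 10), (34, 22, 26, 3), (34, 22, 5, 8), (34, 24, 2, 18), (34, 24, 26, 10), (34, 24, 26, 3), (34, 24, 5, 8), (34, 27, 2, 18), (34, 27, 26, 10), (34, 27, 26, 3), (34, 27, 5, 8), (34, 6, 2, 18), (34, 6, 26, 10), (34, 6, 26, 3), (34, 6, 5, 8)}.
Apply σ_{F ≥ 26}; surviving tuples: {(34, 22, 26, 10), (34, 22, 26, 3), (34, 24, 26, 10), (34, 24, 26, 3), (34, 27, 26, 10), (34, 27, 26, 3), (34, 6, 26, 10), (34, 6, 26, 3)}
Apply σ_{A ≥ 22}; surviving tuples: {(34, 22, 26, 10), (34, 22, 26, 3), (34, 24, 26, 10), (34, 24, 26, 3), (34, 27, 26, 10), (34, 27, 26, 3)}
Projecting to F, A (3 duplicate(s) eliminated): {(26, 22), (26, 24), (26, 27)}

{(26, 22), (26, 24), (26, 27)}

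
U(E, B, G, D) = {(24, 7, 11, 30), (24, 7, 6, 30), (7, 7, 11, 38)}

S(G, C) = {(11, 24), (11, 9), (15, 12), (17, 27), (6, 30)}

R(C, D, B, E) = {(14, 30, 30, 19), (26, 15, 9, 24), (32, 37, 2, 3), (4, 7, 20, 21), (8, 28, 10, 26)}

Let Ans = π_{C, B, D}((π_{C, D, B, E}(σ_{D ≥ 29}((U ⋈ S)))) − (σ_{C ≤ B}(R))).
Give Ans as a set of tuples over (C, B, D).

Natural join on G: {(24, 7, 11, 30, 24), (24, 7, 11, 30, 9), (24, 7, 6, 30, 30), (7, 7, 11, 38, 24), (7, 7, 11, 38, 9)}
Selection D ≥ 29: {(24, 7, 11, 30, 24), (24, 7, 11, 30, 9), (24, 7, 6, 30, 30), (7, 7, 11, 38, 24), (7, 7, 11, 38, 9)}
π[C, D, B, E]: project onto (C, D, B, E) → {(24, 30, 7, 24), (24, 38, 7, 7), (30, 30, 7, 24), (9, 30, 7, 24), (9, 38, 7, 7)}
Selection C ≤ B: {(14, 30, 30, 19), (4, 7, 20, 21), (8, 28, 10, 26)}
Taking the difference: {(24, 30, 7, 24), (24, 38, 7, 7), (30, 30, 7, 24), (9, 30, 7, 24), (9, 38, 7, 7)}
π[C, B, D]: project onto (C, B, D) → {(24, 7, 30), (24, 7, 38), (30, 7, 30), (9, 7, 30), (9, 7, 38)}

{(24, 7, 30), (24, 7, 38), (30, 7, 30), (9, 7, 30), (9, 7, 38)}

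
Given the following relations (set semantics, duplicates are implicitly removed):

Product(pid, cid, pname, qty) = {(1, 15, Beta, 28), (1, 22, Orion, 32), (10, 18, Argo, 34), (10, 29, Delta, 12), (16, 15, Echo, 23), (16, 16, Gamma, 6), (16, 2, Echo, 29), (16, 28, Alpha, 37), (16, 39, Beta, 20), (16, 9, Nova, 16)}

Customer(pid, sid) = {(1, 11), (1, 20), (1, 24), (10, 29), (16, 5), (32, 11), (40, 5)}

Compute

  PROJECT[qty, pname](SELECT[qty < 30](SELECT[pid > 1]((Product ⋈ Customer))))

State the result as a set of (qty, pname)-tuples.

{(12, Delta), (16, Nova), (20, Beta), (23, Echo), (29, Echo), (6, Gamma)}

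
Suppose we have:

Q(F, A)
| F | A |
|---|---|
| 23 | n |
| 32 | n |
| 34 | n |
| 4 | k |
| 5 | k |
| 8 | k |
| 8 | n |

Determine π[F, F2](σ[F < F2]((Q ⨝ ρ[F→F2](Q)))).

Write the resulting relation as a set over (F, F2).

ρ[F→F2]: schema becomes (F2, A); tuples unchanged.
Joining Q and ρ[F→F2](Q) on A yields {(23, n, 23), (23, n, 32), (23, n, 34), (23, n, 8), (32, n, 23), (32, n, 32), (32, n, 34), (32, n, 8), (34, n, 23), (34, n, 32), (34, n, 34), (34, n, 8), (4, k, 4), (4, k, 5), (4, k, 8), (5, k, 4), (5, k, 5), (5, k, 8), (8, k, 4), (8, k, 5), (8, k, 8), (8, n, 23), (8, n, 32), (8, n, 34), (8, n, 8)}.
Filtering on F < F2 leaves {(23, n, 32), (23, n, 34), (32, n, 34), (4, k, 5), (4, k, 8), (5, k, 8), (8, n, 23), (8, n, 32), (8, n, 34)}.
π[F, F2]: project onto (F, F2) → {(23, 32), (23, 34), (32, 34), (4, 5), (4, 8), (5, 8), (8, 23), (8, 32), (8, 34)}

{(23, 32), (23, 34), (32, 34), (4, 5), (4, 8), (5, 8), (8, 23), (8, 32), (8, 34)}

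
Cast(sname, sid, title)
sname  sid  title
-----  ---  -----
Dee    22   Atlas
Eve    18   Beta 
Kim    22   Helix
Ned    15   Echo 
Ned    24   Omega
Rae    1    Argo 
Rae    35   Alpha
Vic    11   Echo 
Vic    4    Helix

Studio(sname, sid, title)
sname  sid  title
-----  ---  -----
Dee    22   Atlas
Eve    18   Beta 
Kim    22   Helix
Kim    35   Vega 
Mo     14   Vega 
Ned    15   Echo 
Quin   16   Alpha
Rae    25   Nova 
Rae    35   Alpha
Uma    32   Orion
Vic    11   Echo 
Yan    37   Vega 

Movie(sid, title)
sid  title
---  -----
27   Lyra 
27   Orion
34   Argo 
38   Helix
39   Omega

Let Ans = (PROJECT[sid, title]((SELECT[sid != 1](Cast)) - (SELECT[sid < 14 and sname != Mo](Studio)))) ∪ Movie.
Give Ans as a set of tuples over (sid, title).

{(15, Echo), (18, Beta), (22, Atlas), (22, Helix), (24, Omega), (27, Lyra), (27, Orion), (34, Argo), (35, Alpha), (38, Helix), (39, Omega), (4, Helix)}

Selection sid != 1: {(Dee, 22, Atlas), (Eve, 18, Beta), (Kim, 22, Helix), (Ned, 15, Echo), (Ned, 24, Omega), (Rae, 35, Alpha), (Vic, 11, Echo), (Vic, 4, Helix)}
Selection sid < 14 and sname != Mo: {(Vic, 11, Echo)}
Set difference of the two operands is {(Dee, 22, Atlas), (Eve, 18, Beta), (Kim, 22, Helix), (Ned, 15, Echo), (Ned, 24, Omega), (Rae, 35, Alpha), (Vic, 4, Helix)}.
Projecting to sid, title: {(15, Echo), (18, Beta), (22, Atlas), (22, Helix), (24, Omega), (35, Alpha), (4, Helix)}
Set union of the two operands is {(15, Echo), (18, Beta), (22, Atlas), (22, Helix), (24, Omega), (27, Lyra), (27, Orion), (34, Argo), (35, Alpha), (38, Helix), (39, Omega), (4, Helix)}.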